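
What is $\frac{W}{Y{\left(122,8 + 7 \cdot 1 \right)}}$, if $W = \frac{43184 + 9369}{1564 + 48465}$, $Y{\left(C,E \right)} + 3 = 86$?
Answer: $\frac{52553}{4152407} \approx 0.012656$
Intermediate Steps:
$Y{\left(C,E \right)} = 83$ ($Y{\left(C,E \right)} = -3 + 86 = 83$)
$W = \frac{52553}{50029} \approx 1.0505$
$\frac{W}{Y{\left(122,8 + 7 \cdot 1 \right)}} = \frac{52553}{50029 \cdot 83} = \frac{52553}{50029} \cdot \frac{1}{83} = \frac{52553}{4152407}$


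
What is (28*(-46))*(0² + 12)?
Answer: -15456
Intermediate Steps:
(28*(-46))*(0² + 12) = -1288*(0 + 12) = -1288*12 = -15456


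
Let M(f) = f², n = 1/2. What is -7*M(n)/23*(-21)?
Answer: 147/92 ≈ 1.5978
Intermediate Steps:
n = ½ (n = 1*(½) = ½ ≈ 0.50000)
-7*M(n)/23*(-21) = -7*(½)²/23*(-21) = -7/(4*23)*(-21) = -7*1/92*(-21) = -7/92*(-21) = 147/92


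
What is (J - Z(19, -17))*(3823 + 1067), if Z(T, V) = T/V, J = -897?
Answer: -74474700/17 ≈ -4.3809e+6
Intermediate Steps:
(J - Z(19, -17))*(3823 + 1067) = (-897 - 19/(-17))*(3823 + 1067) = (-897 - 19*(-1)/17)*4890 = (-897 - 1*(-19/17))*4890 = (-897 + 19/17)*4890 = -15230/17*4890 = -74474700/17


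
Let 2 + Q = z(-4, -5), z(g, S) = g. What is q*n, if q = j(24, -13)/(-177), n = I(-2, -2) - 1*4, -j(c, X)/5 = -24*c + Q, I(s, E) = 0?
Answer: 3880/59 ≈ 65.763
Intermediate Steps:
Q = -6 (Q = -2 - 4 = -6)
j(c, X) = 30 + 120*c (j(c, X) = -5*(-24*c - 6) = -5*(-6 - 24*c) = 30 + 120*c)
n = -4 (n = 0 - 1*4 = 0 - 4 = -4)
q = -970/59 (q = (30 + 120*24)/(-177) = (30 + 2880)*(-1/177) = 2910*(-1/177) = -970/59 ≈ -16.441)
q*n = -970/59*(-4) = 3880/59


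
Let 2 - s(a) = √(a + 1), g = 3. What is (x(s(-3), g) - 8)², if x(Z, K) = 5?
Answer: 9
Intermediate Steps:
s(a) = 2 - √(1 + a) (s(a) = 2 - √(a + 1) = 2 - √(1 + a))
(x(s(-3), g) - 8)² = (5 - 8)² = (-3)² = 9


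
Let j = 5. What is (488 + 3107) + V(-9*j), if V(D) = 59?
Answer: 3654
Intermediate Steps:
(488 + 3107) + V(-9*j) = (488 + 3107) + 59 = 3595 + 59 = 3654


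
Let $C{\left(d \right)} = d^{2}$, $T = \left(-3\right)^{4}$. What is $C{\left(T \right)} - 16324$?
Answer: $-9763$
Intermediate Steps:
$T = 81$
$C{\left(T \right)} - 16324 = 81^{2} - 16324 = 6561 - 16324 = -9763$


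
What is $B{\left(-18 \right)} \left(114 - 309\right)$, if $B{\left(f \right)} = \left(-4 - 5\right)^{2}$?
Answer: $-15795$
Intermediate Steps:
$B{\left(f \right)} = 81$ ($B{\left(f \right)} = \left(-9\right)^{2} = 81$)
$B{\left(-18 \right)} \left(114 - 309\right) = 81 \left(114 - 309\right) = 81 \left(-195\right) = -15795$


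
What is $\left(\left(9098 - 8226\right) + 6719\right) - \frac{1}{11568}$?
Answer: $\frac{87812687}{11568} \approx 7591.0$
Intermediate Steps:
$\left(\left(9098 - 8226\right) + 6719\right) - \frac{1}{11568} = \left(872 + 6719\right) - \frac{1}{11568} = 7591 - \frac{1}{11568} = \frac{87812687}{11568}$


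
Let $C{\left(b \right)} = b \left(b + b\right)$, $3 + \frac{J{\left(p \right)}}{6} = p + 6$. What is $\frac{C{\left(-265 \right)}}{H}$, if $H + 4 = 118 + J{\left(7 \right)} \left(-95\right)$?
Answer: $- \frac{70225}{2793} \approx -25.143$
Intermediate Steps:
$J{\left(p \right)} = 18 + 6 p$ ($J{\left(p \right)} = -18 + 6 \left(p + 6\right) = -18 + 6 \left(6 + p\right) = -18 + \left(36 + 6 p\right) = 18 + 6 p$)
$H = -5586$ ($H = -4 + \left(118 + \left(18 + 6 \cdot 7\right) \left(-95\right)\right) = -4 + \left(118 + \left(18 + 42\right) \left(-95\right)\right) = -4 + \left(118 + 60 \left(-95\right)\right) = -4 + \left(118 - 5700\right) = -4 - 5582 = -5586$)
$C{\left(b \right)} = 2 b^{2}$ ($C{\left(b \right)} = b 2 b = 2 b^{2}$)
$\frac{C{\left(-265 \right)}}{H} = \frac{2 \left(-265\right)^{2}}{-5586} = 2 \cdot 70225 \left(- \frac{1}{5586}\right) = 140450 \left(- \frac{1}{5586}\right) = - \frac{70225}{2793}$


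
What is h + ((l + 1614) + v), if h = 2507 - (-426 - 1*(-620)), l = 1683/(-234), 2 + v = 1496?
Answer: 140759/26 ≈ 5413.8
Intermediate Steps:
v = 1494 (v = -2 + 1496 = 1494)
l = -187/26 (l = 1683*(-1/234) = -187/26 ≈ -7.1923)
h = 2313 (h = 2507 - (-426 + 620) = 2507 - 1*194 = 2507 - 194 = 2313)
h + ((l + 1614) + v) = 2313 + ((-187/26 + 1614) + 1494) = 2313 + (41777/26 + 1494) = 2313 + 80621/26 = 140759/26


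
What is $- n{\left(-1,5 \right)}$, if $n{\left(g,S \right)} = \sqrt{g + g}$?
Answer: $- i \sqrt{2} \approx - 1.4142 i$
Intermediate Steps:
$n{\left(g,S \right)} = \sqrt{2} \sqrt{g}$ ($n{\left(g,S \right)} = \sqrt{2 g} = \sqrt{2} \sqrt{g}$)
$- n{\left(-1,5 \right)} = - \sqrt{2} \sqrt{-1} = - \sqrt{2} i = - i \sqrt{2}$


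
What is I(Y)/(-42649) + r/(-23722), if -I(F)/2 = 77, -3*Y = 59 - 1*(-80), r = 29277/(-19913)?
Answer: 73994567417/20146371956714 ≈ 0.0036728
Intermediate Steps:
r = -29277/19913 (r = 29277*(-1/19913) = -29277/19913 ≈ -1.4702)
Y = -139/3 (Y = -(59 - 1*(-80))/3 = -(59 + 80)/3 = -⅓*139 = -139/3 ≈ -46.333)
I(F) = -154 (I(F) = -2*77 = -154)
I(Y)/(-42649) + r/(-23722) = -154/(-42649) - 29277/19913/(-23722) = -154*(-1/42649) - 29277/19913*(-1/23722) = 154/42649 + 29277/472376186 = 73994567417/20146371956714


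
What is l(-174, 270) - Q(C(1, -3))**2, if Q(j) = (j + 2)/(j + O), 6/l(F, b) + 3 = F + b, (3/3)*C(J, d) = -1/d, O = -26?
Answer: 211/3751 ≈ 0.056252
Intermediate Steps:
C(J, d) = -1/d
l(F, b) = 6/(-3 + F + b) (l(F, b) = 6/(-3 + (F + b)) = 6/(-3 + F + b))
Q(j) = (2 + j)/(-26 + j) (Q(j) = (j + 2)/(j - 26) = (2 + j)/(-26 + j))
l(-174, 270) - Q(C(1, -3))**2 = 6/(-3 - 174 + 270) - ((2 - 1/(-3))/(-26 - 1/(-3)))**2 = 6/93 - ((2 - 1*(-1/3))/(-26 - 1*(-1/3)))**2 = 6*(1/93) - ((2 + 1/3)/(-26 + 1/3))**2 = 2/31 - ((7/3)/(-77/3))**2 = 2/31 - (-3/77*7/3)**2 = 2/31 - (-1/11)**2 = 2/31 - 1*1/121 = 2/31 - 1/121 = 211/3751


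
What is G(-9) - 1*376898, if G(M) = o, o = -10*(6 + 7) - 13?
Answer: -377041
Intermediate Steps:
o = -143 (o = -10*13 - 13 = -130 - 13 = -143)
G(M) = -143
G(-9) - 1*376898 = -143 - 1*376898 = -143 - 376898 = -377041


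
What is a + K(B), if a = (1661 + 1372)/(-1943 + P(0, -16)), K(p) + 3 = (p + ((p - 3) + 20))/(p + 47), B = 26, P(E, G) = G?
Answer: -171753/47669 ≈ -3.6030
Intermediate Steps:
K(p) = -3 + (17 + 2*p)/(47 + p) (K(p) = -3 + (p + ((p - 3) + 20))/(p + 47) = -3 + (p + ((-3 + p) + 20))/(47 + p) = -3 + (p + (17 + p))/(47 + p) = -3 + (17 + 2*p)/(47 + p))
a = -1011/653 (a = (1661 + 1372)/(-1943 - 16) = 3033/(-1959) = 3033*(-1/1959) = -1011/653 ≈ -1.5482)
a + K(B) = -1011/653 + (-124 - 1*26)/(47 + 26) = -1011/653 + (-124 - 26)/73 = -1011/653 + (1/73)*(-150) = -1011/653 - 150/73 = -171753/47669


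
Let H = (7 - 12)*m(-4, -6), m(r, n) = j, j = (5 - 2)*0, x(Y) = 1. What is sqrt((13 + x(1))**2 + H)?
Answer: 14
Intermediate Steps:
j = 0 (j = 3*0 = 0)
m(r, n) = 0
H = 0 (H = (7 - 12)*0 = -5*0 = 0)
sqrt((13 + x(1))**2 + H) = sqrt((13 + 1)**2 + 0) = sqrt(14**2 + 0) = sqrt(196 + 0) = sqrt(196) = 14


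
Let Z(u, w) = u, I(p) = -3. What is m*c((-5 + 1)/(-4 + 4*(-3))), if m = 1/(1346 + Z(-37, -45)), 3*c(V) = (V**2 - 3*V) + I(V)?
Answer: -59/62832 ≈ -0.00093901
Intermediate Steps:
c(V) = -1 - V + V**2/3 (c(V) = ((V**2 - 3*V) - 3)/3 = (-3 + V**2 - 3*V)/3 = -1 - V + V**2/3)
m = 1/1309 (m = 1/(1346 - 37) = 1/1309 ≈ 0.00076394)
m*c((-5 + 1)/(-4 + 4*(-3))) = (-1 - (-5 + 1)/(-4 + 4*(-3)) + ((-5 + 1)/(-4 + 4*(-3)))**2/3)/1309 = (-1 - (-4)/(-4 - 12) + (-4/(-4 - 12))**2/3)/1309 = (-1 - (-4)/(-16) + (-4/(-16))**2/3)/1309 = (-1 - (-4)*(-1)/16 + (-4*(-1/16))**2/3)/1309 = (-1 - 1*1/4 + (1/4)**2/3)/1309 = (-1 - 1/4 + (1/3)*(1/16))/1309 = (-1 - 1/4 + 1/48)/1309 = (1/1309)*(-59/48) = -59/62832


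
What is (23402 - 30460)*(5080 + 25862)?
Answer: -218388636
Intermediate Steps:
(23402 - 30460)*(5080 + 25862) = -7058*30942 = -218388636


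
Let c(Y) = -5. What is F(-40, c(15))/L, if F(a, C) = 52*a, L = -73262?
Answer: 1040/36631 ≈ 0.028391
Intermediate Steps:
F(-40, c(15))/L = (52*(-40))/(-73262) = -2080*(-1/73262) = 1040/36631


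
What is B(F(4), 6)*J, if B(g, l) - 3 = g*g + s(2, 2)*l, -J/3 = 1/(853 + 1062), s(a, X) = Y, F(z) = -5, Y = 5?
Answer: -174/1915 ≈ -0.090862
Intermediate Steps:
s(a, X) = 5
J = -3/1915 (J = -3/(853 + 1062) = -3/1915 ≈ -0.0015666)
B(g, l) = 3 + g**2 + 5*l (B(g, l) = 3 + (g*g + 5*l) = 3 + (g**2 + 5*l) = 3 + g**2 + 5*l)
B(F(4), 6)*J = (3 + (-5)**2 + 5*6)*(-3/1915) = (3 + 25 + 30)*(-3/1915) = 58*(-3/1915) = -174/1915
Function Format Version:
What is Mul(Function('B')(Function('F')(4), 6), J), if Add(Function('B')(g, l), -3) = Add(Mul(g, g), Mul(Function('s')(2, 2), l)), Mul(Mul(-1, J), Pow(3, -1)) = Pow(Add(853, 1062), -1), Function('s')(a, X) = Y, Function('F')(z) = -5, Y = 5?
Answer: Rational(-174, 1915) ≈ -0.090862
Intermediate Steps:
Function('s')(a, X) = 5
J = Rational(-3, 1915) (J = Mul(-3, Pow(Add(853, 1062), -1)) = Mul(-3, Pow(1915, -1)) = Mul(-3, Rational(1, 1915)) = Rational(-3, 1915) ≈ -0.0015666)
Function('B')(g, l) = Add(3, Pow(g, 2), Mul(5, l)) (Function('B')(g, l) = Add(3, Add(Mul(g, g), Mul(5, l))) = Add(3, Add(Pow(g, 2), Mul(5, l))) = Add(3, Pow(g, 2), Mul(5, l)))
Mul(Function('B')(Function('F')(4), 6), J) = Mul(Add(3, Pow(-5, 2), Mul(5, 6)), Rational(-3, 1915)) = Mul(Add(3, 25, 30), Rational(-3, 1915)) = Mul(58, Rational(-3, 1915)) = Rational(-174, 1915)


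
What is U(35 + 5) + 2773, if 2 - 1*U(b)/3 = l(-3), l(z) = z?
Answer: 2788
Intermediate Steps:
U(b) = 15 (U(b) = 6 - 3*(-3) = 6 + 9 = 15)
U(35 + 5) + 2773 = 15 + 2773 = 2788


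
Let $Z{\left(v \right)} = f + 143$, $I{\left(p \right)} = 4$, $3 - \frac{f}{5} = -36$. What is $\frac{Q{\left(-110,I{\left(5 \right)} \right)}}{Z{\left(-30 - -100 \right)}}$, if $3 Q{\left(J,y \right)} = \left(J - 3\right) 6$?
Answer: $- \frac{113}{169} \approx -0.66864$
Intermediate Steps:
$f = 195$ ($f = 15 - -180 = 15 + 180 = 195$)
$Q{\left(J,y \right)} = -6 + 2 J$ ($Q{\left(J,y \right)} = \frac{\left(J - 3\right) 6}{3} = \frac{\left(-3 + J\right) 6}{3} = \frac{-18 + 6 J}{3} = -6 + 2 J$)
$Z{\left(v \right)} = 338$ ($Z{\left(v \right)} = 195 + 143 = 338$)
$\frac{Q{\left(-110,I{\left(5 \right)} \right)}}{Z{\left(-30 - -100 \right)}} = \frac{-6 + 2 \left(-110\right)}{338} = \left(-6 - 220\right) \frac{1}{338} = \left(-226\right) \frac{1}{338} = - \frac{113}{169}$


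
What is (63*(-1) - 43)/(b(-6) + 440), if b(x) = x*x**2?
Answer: -53/112 ≈ -0.47321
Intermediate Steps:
b(x) = x**3
(63*(-1) - 43)/(b(-6) + 440) = (63*(-1) - 43)/((-6)**3 + 440) = (-63 - 43)/(-216 + 440) = -106/224 = -106*1/224 = -53/112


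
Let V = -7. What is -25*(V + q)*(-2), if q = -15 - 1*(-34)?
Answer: 600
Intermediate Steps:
q = 19 (q = -15 + 34 = 19)
-25*(V + q)*(-2) = -25*(-7 + 19)*(-2) = -25*12*(-2) = -300*(-2) = 600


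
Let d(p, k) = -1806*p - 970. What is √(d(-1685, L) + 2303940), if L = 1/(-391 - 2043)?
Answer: 4*√334130 ≈ 2312.2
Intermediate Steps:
L = -1/2434 (L = 1/(-2434) = -1/2434 ≈ -0.00041085)
d(p, k) = -970 - 1806*p
√(d(-1685, L) + 2303940) = √((-970 - 1806*(-1685)) + 2303940) = √((-970 + 3043110) + 2303940) = √(3042140 + 2303940) = √5346080 = 4*√334130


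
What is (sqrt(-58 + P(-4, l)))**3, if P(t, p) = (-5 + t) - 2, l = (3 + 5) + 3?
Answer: -69*I*sqrt(69) ≈ -573.16*I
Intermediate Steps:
l = 11 (l = 8 + 3 = 11)
P(t, p) = -7 + t
(sqrt(-58 + P(-4, l)))**3 = (sqrt(-58 + (-7 - 4)))**3 = (sqrt(-58 - 11))**3 = (sqrt(-69))**3 = (I*sqrt(69))**3 = -69*I*sqrt(69)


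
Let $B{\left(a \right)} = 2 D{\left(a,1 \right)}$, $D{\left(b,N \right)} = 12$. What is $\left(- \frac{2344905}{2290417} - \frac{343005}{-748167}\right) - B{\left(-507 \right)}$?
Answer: $- \frac{14031834010462}{571204805213} \approx -24.565$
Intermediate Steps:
$B{\left(a \right)} = 24$ ($B{\left(a \right)} = 2 \cdot 12 = 24$)
$\left(- \frac{2344905}{2290417} - \frac{343005}{-748167}\right) - B{\left(-507 \right)} = \left(- \frac{2344905}{2290417} - \frac{343005}{-748167}\right) - 24 = \left(\left(-2344905\right) \frac{1}{2290417} - - \frac{114335}{249389}\right) - 24 = \left(- \frac{2344905}{2290417} + \frac{114335}{249389}\right) - 24 = - \frac{322918685350}{571204805213} - 24 = - \frac{14031834010462}{571204805213}$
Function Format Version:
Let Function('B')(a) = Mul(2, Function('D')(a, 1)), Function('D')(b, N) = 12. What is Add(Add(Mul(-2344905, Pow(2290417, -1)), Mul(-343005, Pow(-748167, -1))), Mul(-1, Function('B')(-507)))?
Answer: Rational(-14031834010462, 571204805213) ≈ -24.565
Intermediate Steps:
Function('B')(a) = 24 (Function('B')(a) = Mul(2, 12) = 24)
Add(Add(Mul(-2344905, Pow(2290417, -1)), Mul(-343005, Pow(-748167, -1))), Mul(-1, Function('B')(-507))) = Add(Add(Mul(-2344905, Pow(2290417, -1)), Mul(-343005, Pow(-748167, -1))), Mul(-1, 24)) = Add(Add(Mul(-2344905, Rational(1, 2290417)), Mul(-343005, Rational(-1, 748167))), -24) = Add(Add(Rational(-2344905, 2290417), Rational(114335, 249389)), -24) = Add(Rational(-322918685350, 571204805213), -24) = Rational(-14031834010462, 571204805213)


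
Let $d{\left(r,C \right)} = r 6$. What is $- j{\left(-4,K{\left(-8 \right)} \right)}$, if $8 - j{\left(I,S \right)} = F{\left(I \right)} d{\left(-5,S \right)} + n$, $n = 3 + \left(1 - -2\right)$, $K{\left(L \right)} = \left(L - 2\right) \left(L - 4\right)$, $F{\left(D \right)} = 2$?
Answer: $-62$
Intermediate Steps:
$K{\left(L \right)} = \left(-4 + L\right) \left(-2 + L\right)$ ($K{\left(L \right)} = \left(-2 + L\right) \left(-4 + L\right) = \left(-4 + L\right) \left(-2 + L\right)$)
$d{\left(r,C \right)} = 6 r$
$n = 6$ ($n = 3 + \left(1 + 2\right) = 3 + 3 = 6$)
$j{\left(I,S \right)} = 62$ ($j{\left(I,S \right)} = 8 - \left(2 \cdot 6 \left(-5\right) + 6\right) = 8 - \left(2 \left(-30\right) + 6\right) = 8 - \left(-60 + 6\right) = 8 - -54 = 8 + 54 = 62$)
$- j{\left(-4,K{\left(-8 \right)} \right)} = \left(-1\right) 62 = -62$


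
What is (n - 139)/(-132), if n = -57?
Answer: 49/33 ≈ 1.4848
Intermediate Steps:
(n - 139)/(-132) = (-57 - 139)/(-132) = -196*(-1/132) = 49/33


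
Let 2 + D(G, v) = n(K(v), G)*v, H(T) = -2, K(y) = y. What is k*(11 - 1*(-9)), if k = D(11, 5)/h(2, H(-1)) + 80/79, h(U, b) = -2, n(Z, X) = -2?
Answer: 11080/79 ≈ 140.25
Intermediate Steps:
D(G, v) = -2 - 2*v
k = 554/79 (k = (-2 - 2*5)/(-2) + 80/79 = (-2 - 10)*(-1/2) + 80*(1/79) = -12*(-1/2) + 80/79 = 6 + 80/79 = 554/79 ≈ 7.0127)
k*(11 - 1*(-9)) = 554*(11 - 1*(-9))/79 = 554*(11 + 9)/79 = (554/79)*20 = 11080/79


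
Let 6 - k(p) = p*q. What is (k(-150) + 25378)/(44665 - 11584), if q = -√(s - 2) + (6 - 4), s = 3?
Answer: 25534/33081 ≈ 0.77186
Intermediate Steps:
q = 1 (q = -√(3 - 2) + (6 - 4) = -√1 + 2 = -1*1 + 2 = -1 + 2 = 1)
k(p) = 6 - p
(k(-150) + 25378)/(44665 - 11584) = ((6 - 1*(-150)) + 25378)/(44665 - 11584) = ((6 + 150) + 25378)/33081 = (156 + 25378)*(1/33081) = 25534*(1/33081) = 25534/33081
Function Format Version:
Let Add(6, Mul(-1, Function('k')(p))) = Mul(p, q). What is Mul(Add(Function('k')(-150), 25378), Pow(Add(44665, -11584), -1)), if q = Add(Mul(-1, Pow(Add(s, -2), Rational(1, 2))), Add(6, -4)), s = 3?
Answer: Rational(25534, 33081) ≈ 0.77186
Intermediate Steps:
q = 1 (q = Add(Mul(-1, Pow(Add(3, -2), Rational(1, 2))), Add(6, -4)) = Add(Mul(-1, Pow(1, Rational(1, 2))), 2) = Add(Mul(-1, 1), 2) = Add(-1, 2) = 1)
Function('k')(p) = Add(6, Mul(-1, p)) (Function('k')(p) = Add(6, Mul(-1, Mul(p, 1))) = Add(6, Mul(-1, p)))
Mul(Add(Function('k')(-150), 25378), Pow(Add(44665, -11584), -1)) = Mul(Add(Add(6, Mul(-1, -150)), 25378), Pow(Add(44665, -11584), -1)) = Mul(Add(Add(6, 150), 25378), Pow(33081, -1)) = Mul(Add(156, 25378), Rational(1, 33081)) = Mul(25534, Rational(1, 33081)) = Rational(25534, 33081)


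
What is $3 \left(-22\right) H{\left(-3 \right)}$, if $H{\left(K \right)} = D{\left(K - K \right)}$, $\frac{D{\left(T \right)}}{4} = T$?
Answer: $0$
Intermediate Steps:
$D{\left(T \right)} = 4 T$
$H{\left(K \right)} = 0$ ($H{\left(K \right)} = 4 \left(K - K\right) = 4 \cdot 0 = 0$)
$3 \left(-22\right) H{\left(-3 \right)} = 3 \left(-22\right) 0 = \left(-66\right) 0 = 0$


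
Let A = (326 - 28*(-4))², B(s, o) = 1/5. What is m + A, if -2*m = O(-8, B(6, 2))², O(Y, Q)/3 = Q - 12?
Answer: 9560871/50 ≈ 1.9122e+5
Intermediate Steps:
B(s, o) = ⅕ (B(s, o) = 1*(⅕) = ⅕)
O(Y, Q) = -36 + 3*Q (O(Y, Q) = 3*(Q - 12) = 3*(-12 + Q) = -36 + 3*Q)
m = -31329/50 (m = -(-36 + 3*(⅕))²/2 = -(-36 + ⅗)²/2 = -(-177/5)²/2 = -½*31329/25 = -31329/50 ≈ -626.58)
A = 191844 (A = (326 + 112)² = 438² = 191844)
m + A = -31329/50 + 191844 = 9560871/50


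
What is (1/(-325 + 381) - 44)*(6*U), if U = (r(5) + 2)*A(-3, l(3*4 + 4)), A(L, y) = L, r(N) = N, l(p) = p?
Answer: 22167/4 ≈ 5541.8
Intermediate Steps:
U = -21 (U = (5 + 2)*(-3) = 7*(-3) = -21)
(1/(-325 + 381) - 44)*(6*U) = (1/(-325 + 381) - 44)*(6*(-21)) = (1/56 - 44)*(-126) = -2463/56*(-126) = 22167/4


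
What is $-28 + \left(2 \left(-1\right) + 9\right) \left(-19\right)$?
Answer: $-161$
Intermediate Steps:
$-28 + \left(2 \left(-1\right) + 9\right) \left(-19\right) = -28 + \left(-2 + 9\right) \left(-19\right) = -28 + 7 \left(-19\right) = -28 - 133 = -161$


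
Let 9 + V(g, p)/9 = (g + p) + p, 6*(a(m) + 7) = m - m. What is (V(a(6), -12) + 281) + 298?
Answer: 219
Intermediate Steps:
a(m) = -7 (a(m) = -7 + (m - m)/6 = -7 + (1/6)*0 = -7 + 0 = -7)
V(g, p) = -81 + 9*g + 18*p (V(g, p) = -81 + 9*((g + p) + p) = -81 + 9*(g + 2*p) = -81 + (9*g + 18*p) = -81 + 9*g + 18*p)
(V(a(6), -12) + 281) + 298 = ((-81 + 9*(-7) + 18*(-12)) + 281) + 298 = ((-81 - 63 - 216) + 281) + 298 = (-360 + 281) + 298 = -79 + 298 = 219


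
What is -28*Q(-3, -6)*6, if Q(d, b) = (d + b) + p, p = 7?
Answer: 336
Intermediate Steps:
Q(d, b) = 7 + b + d (Q(d, b) = (d + b) + 7 = (b + d) + 7 = 7 + b + d)
-28*Q(-3, -6)*6 = -28*(7 - 6 - 3)*6 = -28*(-2)*6 = 56*6 = 336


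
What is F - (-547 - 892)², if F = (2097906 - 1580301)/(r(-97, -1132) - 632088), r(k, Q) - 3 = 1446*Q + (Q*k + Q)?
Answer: -298223202206/144019 ≈ -2.0707e+6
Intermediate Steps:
r(k, Q) = 3 + 1447*Q + Q*k (r(k, Q) = 3 + (1446*Q + (Q*k + Q)) = 3 + (1446*Q + (Q + Q*k)) = 3 + (1447*Q + Q*k) = 3 + 1447*Q + Q*k)
F = -34507/144019 (F = (2097906 - 1580301)/((3 + 1447*(-1132) - 1132*(-97)) - 632088) = 517605/((3 - 1638004 + 109804) - 632088) = 517605/(-1528197 - 632088) = 517605/(-2160285) = 517605*(-1/2160285) = -34507/144019 ≈ -0.23960)
F - (-547 - 892)² = -34507/144019 - (-547 - 892)² = -34507/144019 - 1*(-1439)² = -34507/144019 - 1*2070721 = -34507/144019 - 2070721 = -298223202206/144019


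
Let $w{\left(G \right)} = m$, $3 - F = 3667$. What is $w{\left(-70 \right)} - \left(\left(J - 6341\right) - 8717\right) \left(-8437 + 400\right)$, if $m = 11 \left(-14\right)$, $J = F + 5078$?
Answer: $-109656982$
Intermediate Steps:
$F = -3664$ ($F = 3 - 3667 = -3664$)
$J = 1414$ ($J = -3664 + 5078 = 1414$)
$m = -154$
$w{\left(G \right)} = -154$
$w{\left(-70 \right)} - \left(\left(J - 6341\right) - 8717\right) \left(-8437 + 400\right) = -154 - \left(\left(1414 - 6341\right) - 8717\right) \left(-8437 + 400\right) = -154 - \left(-4927 - 8717\right) \left(-8037\right) = -154 - \left(-13644\right) \left(-8037\right) = -154 - 109656828 = -109656982$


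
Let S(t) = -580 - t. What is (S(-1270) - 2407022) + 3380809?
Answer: 974477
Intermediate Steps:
(S(-1270) - 2407022) + 3380809 = ((-580 - 1*(-1270)) - 2407022) + 3380809 = ((-580 + 1270) - 2407022) + 3380809 = (690 - 2407022) + 3380809 = -2406332 + 3380809 = 974477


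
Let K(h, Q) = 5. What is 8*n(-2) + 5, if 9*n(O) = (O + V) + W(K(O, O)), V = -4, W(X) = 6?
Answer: 5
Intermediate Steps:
n(O) = 2/9 + O/9 (n(O) = ((O - 4) + 6)/9 = ((-4 + O) + 6)/9 = (2 + O)/9 = 2/9 + O/9)
8*n(-2) + 5 = 8*(2/9 + (⅑)*(-2)) + 5 = 8*(2/9 - 2/9) + 5 = 8*0 + 5 = 0 + 5 = 5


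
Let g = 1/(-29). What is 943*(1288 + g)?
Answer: 35221993/29 ≈ 1.2146e+6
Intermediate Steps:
g = -1/29 ≈ -0.034483
943*(1288 + g) = 943*(1288 - 1/29) = 943*(37351/29) = 35221993/29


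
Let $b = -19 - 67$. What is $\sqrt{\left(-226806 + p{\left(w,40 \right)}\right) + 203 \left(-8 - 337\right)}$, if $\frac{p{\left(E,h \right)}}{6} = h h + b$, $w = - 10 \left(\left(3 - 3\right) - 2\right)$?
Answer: $3 i \sqrt{31973} \approx 536.43 i$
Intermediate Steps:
$b = -86$ ($b = -19 - 67 = -86$)
$w = 20$ ($w = - 10 \left(\left(3 - 3\right) - 2\right) = - 10 \left(0 - 2\right) = \left(-10\right) \left(-2\right) = 20$)
$p{\left(E,h \right)} = -516 + 6 h^{2}$ ($p{\left(E,h \right)} = 6 \left(h h - 86\right) = 6 \left(h^{2} - 86\right) = 6 \left(-86 + h^{2}\right) = -516 + 6 h^{2}$)
$\sqrt{\left(-226806 + p{\left(w,40 \right)}\right) + 203 \left(-8 - 337\right)} = \sqrt{\left(-226806 - \left(516 - 6 \cdot 40^{2}\right)\right) + 203 \left(-8 - 337\right)} = \sqrt{\left(-226806 + \left(-516 + 6 \cdot 1600\right)\right) + 203 \left(-345\right)} = \sqrt{\left(-226806 + \left(-516 + 9600\right)\right) - 70035} = \sqrt{\left(-226806 + 9084\right) - 70035} = \sqrt{-217722 - 70035} = \sqrt{-287757} = 3 i \sqrt{31973}$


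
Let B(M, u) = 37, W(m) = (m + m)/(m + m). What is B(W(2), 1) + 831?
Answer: 868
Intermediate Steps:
W(m) = 1 (W(m) = (2*m)/((2*m)) = (2*m)*(1/(2*m)) = 1)
B(W(2), 1) + 831 = 37 + 831 = 868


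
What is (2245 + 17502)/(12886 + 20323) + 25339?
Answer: 841502598/33209 ≈ 25340.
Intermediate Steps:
(2245 + 17502)/(12886 + 20323) + 25339 = 19747/33209 + 25339 = 841502598/33209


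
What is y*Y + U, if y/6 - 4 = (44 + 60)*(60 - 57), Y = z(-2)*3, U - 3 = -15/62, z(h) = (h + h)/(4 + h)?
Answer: -705141/62 ≈ -11373.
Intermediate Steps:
z(h) = 2*h/(4 + h) (z(h) = (2*h)/(4 + h) = 2*h/(4 + h))
U = 171/62 (U = 3 - 15/62 = 171/62 ≈ 2.7581)
Y = -6 (Y = (2*(-2)/(4 - 2))*3 = (2*(-2)/2)*3 = (2*(-2)*(½))*3 = -2*3 = -6)
y = 1896 (y = 24 + 6*((44 + 60)*(60 - 57)) = 24 + 6*(104*3) = 24 + 6*312 = 24 + 1872 = 1896)
y*Y + U = 1896*(-6) + 171/62 = -11376 + 171/62 = -705141/62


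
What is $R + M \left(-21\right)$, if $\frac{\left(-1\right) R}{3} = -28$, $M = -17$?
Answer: $441$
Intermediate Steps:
$R = 84$ ($R = \left(-3\right) \left(-28\right) = 84$)
$R + M \left(-21\right) = 84 - -357 = 84 + 357 = 441$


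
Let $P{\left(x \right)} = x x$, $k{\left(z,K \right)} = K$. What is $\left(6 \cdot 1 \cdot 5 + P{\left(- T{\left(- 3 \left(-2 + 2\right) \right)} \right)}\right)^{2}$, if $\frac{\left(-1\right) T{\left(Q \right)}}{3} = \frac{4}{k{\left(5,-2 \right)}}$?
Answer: $4356$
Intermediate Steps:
$T{\left(Q \right)} = 6$ ($T{\left(Q \right)} = - 3 \frac{4}{-2} = - 3 \cdot 4 \left(- \frac{1}{2}\right) = \left(-3\right) \left(-2\right) = 6$)
$P{\left(x \right)} = x^{2}$
$\left(6 \cdot 1 \cdot 5 + P{\left(- T{\left(- 3 \left(-2 + 2\right) \right)} \right)}\right)^{2} = \left(6 \cdot 1 \cdot 5 + \left(\left(-1\right) 6\right)^{2}\right)^{2} = \left(6 \cdot 5 + \left(-6\right)^{2}\right)^{2} = \left(30 + 36\right)^{2} = 66^{2} = 4356$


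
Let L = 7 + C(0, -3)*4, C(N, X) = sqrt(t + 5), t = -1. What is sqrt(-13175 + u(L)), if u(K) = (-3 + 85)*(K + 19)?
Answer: I*sqrt(10387) ≈ 101.92*I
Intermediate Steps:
C(N, X) = 2 (C(N, X) = sqrt(-1 + 5) = sqrt(4) = 2)
L = 15 (L = 7 + 2*4 = 7 + 8 = 15)
u(K) = 1558 + 82*K (u(K) = 82*(19 + K) = 1558 + 82*K)
sqrt(-13175 + u(L)) = sqrt(-13175 + (1558 + 82*15)) = sqrt(-13175 + (1558 + 1230)) = sqrt(-13175 + 2788) = sqrt(-10387) = I*sqrt(10387)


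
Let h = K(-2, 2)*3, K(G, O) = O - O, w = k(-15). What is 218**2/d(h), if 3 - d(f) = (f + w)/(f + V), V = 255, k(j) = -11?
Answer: 3029655/194 ≈ 15617.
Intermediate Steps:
w = -11
K(G, O) = 0
h = 0 (h = 0*3 = 0)
d(f) = 3 - (-11 + f)/(255 + f) (d(f) = 3 - (f - 11)/(f + 255) = 3 - (-11 + f)/(255 + f))
218**2/d(h) = 218**2/((2*(388 + 0)/(255 + 0))) = 47524/((2*388/255)) = 47524/((2*(1/255)*388)) = 47524/(776/255) = 47524*(255/776) = 3029655/194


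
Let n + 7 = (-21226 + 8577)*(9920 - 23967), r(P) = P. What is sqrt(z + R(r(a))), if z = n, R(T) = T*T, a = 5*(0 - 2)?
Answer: 2*sqrt(44420149) ≈ 13330.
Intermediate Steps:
a = -10 (a = 5*(-2) = -10)
R(T) = T**2
n = 177680496 (n = -7 + (-21226 + 8577)*(9920 - 23967) = -7 - 12649*(-14047) = -7 + 177680503 = 177680496)
z = 177680496
sqrt(z + R(r(a))) = sqrt(177680496 + (-10)**2) = sqrt(177680496 + 100) = sqrt(177680596) = 2*sqrt(44420149)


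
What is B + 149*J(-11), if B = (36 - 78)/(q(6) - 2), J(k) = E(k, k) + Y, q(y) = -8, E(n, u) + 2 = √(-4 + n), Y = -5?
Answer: -5194/5 + 149*I*√15 ≈ -1038.8 + 577.07*I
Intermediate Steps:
E(n, u) = -2 + √(-4 + n)
J(k) = -7 + √(-4 + k) (J(k) = (-2 + √(-4 + k)) - 5 = -7 + √(-4 + k))
B = 21/5 (B = (36 - 78)/(-8 - 2) = -42/(-10) = -42*(-⅒) = 21/5 ≈ 4.2000)
B + 149*J(-11) = 21/5 + 149*(-7 + √(-4 - 11)) = 21/5 + 149*(-7 + √(-15)) = 21/5 + 149*(-7 + I*√15) = 21/5 + (-1043 + 149*I*√15) = -5194/5 + 149*I*√15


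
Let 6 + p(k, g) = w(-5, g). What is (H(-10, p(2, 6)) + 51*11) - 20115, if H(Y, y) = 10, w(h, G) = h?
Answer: -19544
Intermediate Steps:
p(k, g) = -11 (p(k, g) = -6 - 5 = -11)
(H(-10, p(2, 6)) + 51*11) - 20115 = (10 + 51*11) - 20115 = (10 + 561) - 20115 = 571 - 20115 = -19544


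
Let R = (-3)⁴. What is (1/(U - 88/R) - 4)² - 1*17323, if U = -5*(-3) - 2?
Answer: -16117329834/931225 ≈ -17308.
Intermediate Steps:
U = 13 (U = 15 - 2 = 13)
R = 81
(1/(U - 88/R) - 4)² - 1*17323 = (1/(13 - 88/81) - 4)² - 1*17323 = (1/(13 - 88*1/81) - 4)² - 17323 = (1/(13 - 88/81) - 4)² - 17323 = (1/(965/81) - 4)² - 17323 = (81/965 - 4)² - 17323 = (-3779/965)² - 17323 = 14280841/931225 - 17323 = -16117329834/931225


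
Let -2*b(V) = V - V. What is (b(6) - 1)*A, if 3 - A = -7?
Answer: -10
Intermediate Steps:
A = 10 (A = 3 - 1*(-7) = 3 + 7 = 10)
b(V) = 0 (b(V) = -(V - V)/2 = -½*0 = 0)
(b(6) - 1)*A = (0 - 1)*10 = -1*10 = -10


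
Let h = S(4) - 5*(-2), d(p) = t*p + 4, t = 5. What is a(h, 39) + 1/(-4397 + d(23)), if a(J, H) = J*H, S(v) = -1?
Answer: 1501577/4278 ≈ 351.00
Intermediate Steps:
d(p) = 4 + 5*p (d(p) = 5*p + 4 = 4 + 5*p)
h = 9 (h = -1 - 5*(-2) = -1 + 10 = 9)
a(J, H) = H*J
a(h, 39) + 1/(-4397 + d(23)) = 39*9 + 1/(-4397 + (4 + 5*23)) = 351 + 1/(-4397 + (4 + 115)) = 351 + 1/(-4397 + 119) = 351 + 1/(-4278) = 351 - 1/4278 = 1501577/4278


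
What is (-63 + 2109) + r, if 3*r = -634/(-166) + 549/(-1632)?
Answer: 277300235/135456 ≈ 2047.2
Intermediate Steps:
r = 157259/135456 (r = (-634/(-166) + 549/(-1632))/3 = (-634*(-1/166) + 549*(-1/1632))/3 = (317/83 - 183/544)/3 = (⅓)*(157259/45152) = 157259/135456 ≈ 1.1610)
(-63 + 2109) + r = (-63 + 2109) + 157259/135456 = 2046 + 157259/135456 = 277300235/135456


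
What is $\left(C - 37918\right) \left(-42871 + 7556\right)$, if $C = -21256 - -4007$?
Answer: $1948222605$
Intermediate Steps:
$C = -17249$ ($C = -21256 + 4007 = -17249$)
$\left(C - 37918\right) \left(-42871 + 7556\right) = \left(-17249 - 37918\right) \left(-42871 + 7556\right) = \left(-55167\right) \left(-35315\right) = 1948222605$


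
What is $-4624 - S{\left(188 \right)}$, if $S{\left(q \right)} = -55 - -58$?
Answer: $-4627$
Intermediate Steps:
$S{\left(q \right)} = 3$ ($S{\left(q \right)} = -55 + 58 = 3$)
$-4624 - S{\left(188 \right)} = -4624 - 3 = -4627$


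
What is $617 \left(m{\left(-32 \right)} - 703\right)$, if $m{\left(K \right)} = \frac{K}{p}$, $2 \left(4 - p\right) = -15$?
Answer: $- \frac{10015761}{23} \approx -4.3547 \cdot 10^{5}$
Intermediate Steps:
$p = \frac{23}{2}$ ($p = 4 - - \frac{15}{2} = 4 + \frac{15}{2} = \frac{23}{2} \approx 11.5$)
$m{\left(K \right)} = \frac{2 K}{23}$ ($m{\left(K \right)} = \frac{K}{\frac{23}{2}} = K \frac{2}{23} = \frac{2 K}{23}$)
$617 \left(m{\left(-32 \right)} - 703\right) = 617 \left(\frac{2}{23} \left(-32\right) - 703\right) = 617 \left(- \frac{64}{23} - 703\right) = 617 \left(- \frac{16233}{23}\right) = - \frac{10015761}{23}$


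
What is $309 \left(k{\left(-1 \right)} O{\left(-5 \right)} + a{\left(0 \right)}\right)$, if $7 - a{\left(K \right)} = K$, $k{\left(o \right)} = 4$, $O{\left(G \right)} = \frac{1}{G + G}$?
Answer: $\frac{10197}{5} \approx 2039.4$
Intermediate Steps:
$O{\left(G \right)} = \frac{1}{2 G}$
$a{\left(K \right)} = 7 - K$
$309 \left(k{\left(-1 \right)} O{\left(-5 \right)} + a{\left(0 \right)}\right) = 309 \left(4 \frac{1}{2 \left(-5\right)} + \left(7 - 0\right)\right) = 309 \left(4 \cdot \frac{1}{2} \left(- \frac{1}{5}\right) + \left(7 + 0\right)\right) = 309 \left(4 \left(- \frac{1}{10}\right) + 7\right) = 309 \left(- \frac{2}{5} + 7\right) = 309 \cdot \frac{33}{5} = \frac{10197}{5}$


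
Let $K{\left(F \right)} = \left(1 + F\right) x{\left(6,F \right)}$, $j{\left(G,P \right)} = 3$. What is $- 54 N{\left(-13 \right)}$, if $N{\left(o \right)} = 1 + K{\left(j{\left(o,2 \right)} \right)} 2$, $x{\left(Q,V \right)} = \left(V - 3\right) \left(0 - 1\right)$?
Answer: $-54$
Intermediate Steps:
$x{\left(Q,V \right)} = 3 - V$ ($x{\left(Q,V \right)} = \left(-3 + V\right) \left(-1\right) = 3 - V$)
$K{\left(F \right)} = \left(1 + F\right) \left(3 - F\right)$
$N{\left(o \right)} = 1$ ($N{\left(o \right)} = 1 + - \left(1 + 3\right) \left(-3 + 3\right) 2 = 1 + \left(-1\right) 4 \cdot 0 \cdot 2 = 1 + 0 \cdot 2 = 1 + 0 = 1$)
$- 54 N{\left(-13 \right)} = \left(-54\right) 1 = -54$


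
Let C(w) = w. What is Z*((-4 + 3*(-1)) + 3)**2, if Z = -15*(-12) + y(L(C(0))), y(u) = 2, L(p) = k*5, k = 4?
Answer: 2912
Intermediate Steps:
L(p) = 20 (L(p) = 4*5 = 20)
Z = 182 (Z = -15*(-12) + 2 = 180 + 2 = 182)
Z*((-4 + 3*(-1)) + 3)**2 = 182*((-4 + 3*(-1)) + 3)**2 = 182*((-4 - 3) + 3)**2 = 182*(-7 + 3)**2 = 182*(-4)**2 = 182*16 = 2912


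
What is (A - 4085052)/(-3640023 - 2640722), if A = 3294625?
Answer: 790427/6280745 ≈ 0.12585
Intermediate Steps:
(A - 4085052)/(-3640023 - 2640722) = (3294625 - 4085052)/(-3640023 - 2640722) = -790427/(-6280745) = -790427*(-1/6280745) = 790427/6280745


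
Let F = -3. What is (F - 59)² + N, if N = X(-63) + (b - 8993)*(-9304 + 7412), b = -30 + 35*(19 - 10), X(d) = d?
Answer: 16479317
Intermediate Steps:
b = 285 (b = -30 + 35*9 = -30 + 315 = 285)
N = 16475473 (N = -63 + (285 - 8993)*(-9304 + 7412) = -63 - 8708*(-1892) = -63 + 16475536 = 16475473)
(F - 59)² + N = (-3 - 59)² + 16475473 = (-62)² + 16475473 = 3844 + 16475473 = 16479317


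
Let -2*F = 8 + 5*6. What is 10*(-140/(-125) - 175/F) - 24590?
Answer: -2326236/95 ≈ -24487.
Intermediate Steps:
F = -19 (F = -(8 + 5*6)/2 = -(8 + 30)/2 = -1/2*38 = -19)
10*(-140/(-125) - 175/F) - 24590 = 10*(-140/(-125) - 175/(-19)) - 24590 = 10*(-140*(-1/125) - 175*(-1/19)) - 24590 = 10*(28/25 + 175/19) - 24590 = 10*(4907/475) - 24590 = 9814/95 - 24590 = -2326236/95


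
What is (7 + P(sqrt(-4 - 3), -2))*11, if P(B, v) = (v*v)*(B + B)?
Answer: 77 + 88*I*sqrt(7) ≈ 77.0 + 232.83*I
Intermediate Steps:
P(B, v) = 2*B*v**2 (P(B, v) = v**2*(2*B) = 2*B*v**2)
(7 + P(sqrt(-4 - 3), -2))*11 = (7 + 2*sqrt(-4 - 3)*(-2)**2)*11 = (7 + 2*sqrt(-7)*4)*11 = (7 + 2*(I*sqrt(7))*4)*11 = (7 + 8*I*sqrt(7))*11 = 77 + 88*I*sqrt(7)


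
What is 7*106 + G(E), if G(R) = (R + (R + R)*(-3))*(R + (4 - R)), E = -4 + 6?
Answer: 702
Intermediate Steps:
E = 2
G(R) = -20*R (G(R) = (R + (2*R)*(-3))*4 = (R - 6*R)*4 = -5*R*4 = -20*R)
7*106 + G(E) = 7*106 - 20*2 = 742 - 40 = 702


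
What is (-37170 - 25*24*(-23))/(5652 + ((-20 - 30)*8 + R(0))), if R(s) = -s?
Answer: -11685/2626 ≈ -4.4497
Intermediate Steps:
(-37170 - 25*24*(-23))/(5652 + ((-20 - 30)*8 + R(0))) = (-37170 - 25*24*(-23))/(5652 + ((-20 - 30)*8 - 1*0)) = (-37170 - 600*(-23))/(5652 + (-50*8 + 0)) = (-37170 + 13800)/(5652 + (-400 + 0)) = -23370/(5652 - 400) = -23370/5252 = -23370*1/5252 = -11685/2626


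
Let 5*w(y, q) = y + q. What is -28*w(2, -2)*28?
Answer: 0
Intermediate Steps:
w(y, q) = q/5 + y/5 (w(y, q) = (y + q)/5 = (q + y)/5 = q/5 + y/5)
-28*w(2, -2)*28 = -28*((⅕)*(-2) + (⅕)*2)*28 = -28*(-⅖ + ⅖)*28 = -28*0*28 = 0*28 = 0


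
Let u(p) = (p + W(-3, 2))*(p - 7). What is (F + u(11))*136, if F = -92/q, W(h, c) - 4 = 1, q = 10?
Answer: 37264/5 ≈ 7452.8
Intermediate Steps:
W(h, c) = 5 (W(h, c) = 4 + 1 = 5)
F = -46/5 (F = -92/10 = -92*1/10 = -46/5 ≈ -9.2000)
u(p) = (-7 + p)*(5 + p) (u(p) = (p + 5)*(p - 7) = (5 + p)*(-7 + p) = (-7 + p)*(5 + p))
(F + u(11))*136 = (-46/5 + (-35 + 11**2 - 2*11))*136 = (-46/5 + (-35 + 121 - 22))*136 = (-46/5 + 64)*136 = (274/5)*136 = 37264/5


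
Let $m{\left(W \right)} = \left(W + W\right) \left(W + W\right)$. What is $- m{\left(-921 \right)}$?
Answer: $-3392964$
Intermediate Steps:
$m{\left(W \right)} = 4 W^{2}$ ($m{\left(W \right)} = 2 W 2 W = 4 W^{2}$)
$- m{\left(-921 \right)} = - 4 \left(-921\right)^{2} = - 4 \cdot 848241 = \left(-1\right) 3392964 = -3392964$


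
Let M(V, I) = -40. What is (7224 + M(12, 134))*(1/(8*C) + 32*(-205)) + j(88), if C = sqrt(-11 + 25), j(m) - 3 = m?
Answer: -47126949 + 449*sqrt(14)/7 ≈ -4.7127e+7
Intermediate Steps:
j(m) = 3 + m
C = sqrt(14) ≈ 3.7417
(7224 + M(12, 134))*(1/(8*C) + 32*(-205)) + j(88) = (7224 - 40)*(1/(8*sqrt(14)) + 32*(-205)) + (3 + 88) = 7184*(sqrt(14)/112 - 6560) + 91 = 7184*(-6560 + sqrt(14)/112) + 91 = (-47127040 + 449*sqrt(14)/7) + 91 = -47126949 + 449*sqrt(14)/7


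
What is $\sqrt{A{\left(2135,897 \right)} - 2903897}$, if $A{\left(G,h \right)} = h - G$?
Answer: $i \sqrt{2905135} \approx 1704.4 i$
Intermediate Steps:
$\sqrt{A{\left(2135,897 \right)} - 2903897} = \sqrt{\left(897 - 2135\right) - 2903897} = \sqrt{-1238 - 2903897} = \sqrt{-2905135} = i \sqrt{2905135}$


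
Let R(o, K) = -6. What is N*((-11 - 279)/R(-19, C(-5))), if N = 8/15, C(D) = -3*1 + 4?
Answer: 232/9 ≈ 25.778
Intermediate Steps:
C(D) = 1 (C(D) = -3 + 4 = 1)
N = 8/15 (N = 8*(1/15) = 8/15 ≈ 0.53333)
N*((-11 - 279)/R(-19, C(-5))) = 8*((-11 - 279)/(-6))/15 = 8*(-290*(-⅙))/15 = (8/15)*(145/3) = 232/9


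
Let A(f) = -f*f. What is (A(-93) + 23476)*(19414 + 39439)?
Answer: 872613431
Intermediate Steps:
A(f) = -f²
(A(-93) + 23476)*(19414 + 39439) = (-1*(-93)² + 23476)*(19414 + 39439) = (-1*8649 + 23476)*58853 = (-8649 + 23476)*58853 = 14827*58853 = 872613431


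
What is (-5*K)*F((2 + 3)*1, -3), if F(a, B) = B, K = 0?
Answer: 0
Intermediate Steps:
(-5*K)*F((2 + 3)*1, -3) = -5*0*(-3) = 0*(-3) = 0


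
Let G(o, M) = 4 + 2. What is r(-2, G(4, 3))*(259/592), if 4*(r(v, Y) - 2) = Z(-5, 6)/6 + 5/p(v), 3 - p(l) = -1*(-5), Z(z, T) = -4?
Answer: 203/384 ≈ 0.52865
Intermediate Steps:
G(o, M) = 6
p(l) = -2 (p(l) = 3 - (-1)*(-5) = 3 - 1*5 = 3 - 5 = -2)
r(v, Y) = 29/24 (r(v, Y) = 2 + (-4/6 + 5/(-2))/4 = 2 + (-4*1/6 + 5*(-1/2))/4 = 2 + (-2/3 - 5/2)/4 = 2 + (1/4)*(-19/6) = 2 - 19/24 = 29/24)
r(-2, G(4, 3))*(259/592) = 29*(259/592)/24 = 29*(259*(1/592))/24 = (29/24)*(7/16) = 203/384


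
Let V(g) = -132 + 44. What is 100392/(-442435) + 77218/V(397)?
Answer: -17086390163/19467140 ≈ -877.70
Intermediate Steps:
V(g) = -88
100392/(-442435) + 77218/V(397) = 100392/(-442435) + 77218/(-88) = 100392*(-1/442435) + 77218*(-1/88) = -100392/442435 - 38609/44 = -17086390163/19467140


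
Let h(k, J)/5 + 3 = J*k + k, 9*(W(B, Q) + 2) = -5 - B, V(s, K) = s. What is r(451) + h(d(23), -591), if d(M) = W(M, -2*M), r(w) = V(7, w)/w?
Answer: 61139878/4059 ≈ 15063.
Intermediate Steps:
W(B, Q) = -23/9 - B/9 (W(B, Q) = -2 + (-5 - B)/9 = -2 + (-5/9 - B/9) = -23/9 - B/9)
r(w) = 7/w
d(M) = -23/9 - M/9
h(k, J) = -15 + 5*k + 5*J*k (h(k, J) = -15 + 5*(J*k + k) = -15 + 5*(k + J*k) = -15 + (5*k + 5*J*k) = -15 + 5*k + 5*J*k)
r(451) + h(d(23), -591) = 7/451 + (-15 + 5*(-23/9 - ⅑*23) + 5*(-591)*(-23/9 - ⅑*23)) = 7*(1/451) + (-15 + 5*(-23/9 - 23/9) + 5*(-591)*(-23/9 - 23/9)) = 7/451 + (-15 + 5*(-46/9) + 5*(-591)*(-46/9)) = 7/451 + (-15 - 230/9 + 45310/3) = 7/451 + 135565/9 = 61139878/4059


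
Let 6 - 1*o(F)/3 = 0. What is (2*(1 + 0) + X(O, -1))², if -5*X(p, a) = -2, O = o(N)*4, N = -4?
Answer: 144/25 ≈ 5.7600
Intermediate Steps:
o(F) = 18 (o(F) = 18 - 3*0 = 18 + 0 = 18)
O = 72 (O = 18*4 = 72)
X(p, a) = ⅖ (X(p, a) = -⅕*(-2) = ⅖)
(2*(1 + 0) + X(O, -1))² = (2*(1 + 0) + ⅖)² = (2*1 + ⅖)² = (2 + ⅖)² = (12/5)² = 144/25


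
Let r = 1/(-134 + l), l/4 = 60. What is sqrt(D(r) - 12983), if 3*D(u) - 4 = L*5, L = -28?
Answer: I*sqrt(117255)/3 ≈ 114.14*I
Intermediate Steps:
l = 240 (l = 4*60 = 240)
r = 1/106 (r = 1/(-134 + 240) = 1/106 ≈ 0.0094340)
D(u) = -136/3 (D(u) = 4/3 + (-28*5)/3 = 4/3 + (1/3)*(-140) = 4/3 - 140/3 = -136/3)
sqrt(D(r) - 12983) = sqrt(-136/3 - 12983) = sqrt(-39085/3) = I*sqrt(117255)/3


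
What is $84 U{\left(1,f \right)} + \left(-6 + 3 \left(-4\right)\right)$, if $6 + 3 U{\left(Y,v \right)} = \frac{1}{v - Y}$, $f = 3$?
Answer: $-172$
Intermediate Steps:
$U{\left(Y,v \right)} = -2 + \frac{1}{3 \left(v - Y\right)}$
$84 U{\left(1,f \right)} + \left(-6 + 3 \left(-4\right)\right) = 84 \frac{- \frac{1}{3} - 2 + 2 \cdot 3}{1 - 3} + \left(-6 + 3 \left(-4\right)\right) = 84 \frac{- \frac{1}{3} - 2 + 6}{1 - 3} - 18 = 84 \frac{1}{-2} \cdot \frac{11}{3} - 18 = 84 \left(\left(- \frac{1}{2}\right) \frac{11}{3}\right) - 18 = 84 \left(- \frac{11}{6}\right) - 18 = -154 - 18 = -172$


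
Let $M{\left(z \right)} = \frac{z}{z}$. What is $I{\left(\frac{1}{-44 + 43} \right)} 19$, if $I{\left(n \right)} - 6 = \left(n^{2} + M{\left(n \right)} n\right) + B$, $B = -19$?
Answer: $-247$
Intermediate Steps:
$M{\left(z \right)} = 1$
$I{\left(n \right)} = -13 + n + n^{2}$ ($I{\left(n \right)} = 6 - \left(19 - n - n^{2}\right) = 6 + \left(-19 + n + n^{2}\right) = -13 + n + n^{2}$)
$I{\left(\frac{1}{-44 + 43} \right)} 19 = \left(-13 + \frac{1}{-44 + 43} + \left(\frac{1}{-44 + 43}\right)^{2}\right) 19 = \left(-13 + \frac{1}{-1} + \left(\frac{1}{-1}\right)^{2}\right) 19 = \left(-13 - 1 + \left(-1\right)^{2}\right) 19 = \left(-13 - 1 + 1\right) 19 = \left(-13\right) 19 = -247$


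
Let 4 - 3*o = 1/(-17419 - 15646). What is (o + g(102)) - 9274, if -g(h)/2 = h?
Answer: -313345983/33065 ≈ -9476.7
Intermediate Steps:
g(h) = -2*h
o = 44087/33065 (o = 4/3 - 1/(3*(-17419 - 15646)) = 4/3 - ⅓/(-33065) = 4/3 - ⅓*(-1/33065) = 4/3 + 1/99195 = 44087/33065 ≈ 1.3333)
(o + g(102)) - 9274 = (44087/33065 - 2*102) - 9274 = (44087/33065 - 204) - 9274 = -6701173/33065 - 9274 = -313345983/33065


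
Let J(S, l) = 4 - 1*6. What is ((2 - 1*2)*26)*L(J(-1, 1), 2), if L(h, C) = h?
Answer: 0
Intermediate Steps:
J(S, l) = -2 (J(S, l) = 4 - 6 = -2)
((2 - 1*2)*26)*L(J(-1, 1), 2) = ((2 - 1*2)*26)*(-2) = ((2 - 2)*26)*(-2) = (0*26)*(-2) = 0*(-2) = 0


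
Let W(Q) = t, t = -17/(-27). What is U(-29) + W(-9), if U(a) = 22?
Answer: 611/27 ≈ 22.630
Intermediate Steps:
t = 17/27 (t = -17*(-1/27) = 17/27 ≈ 0.62963)
W(Q) = 17/27
U(-29) + W(-9) = 22 + 17/27 = 611/27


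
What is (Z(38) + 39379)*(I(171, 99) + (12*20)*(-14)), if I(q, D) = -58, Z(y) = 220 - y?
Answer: -135219498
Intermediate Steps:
(Z(38) + 39379)*(I(171, 99) + (12*20)*(-14)) = ((220 - 1*38) + 39379)*(-58 + (12*20)*(-14)) = ((220 - 38) + 39379)*(-58 + 240*(-14)) = (182 + 39379)*(-58 - 3360) = 39561*(-3418) = -135219498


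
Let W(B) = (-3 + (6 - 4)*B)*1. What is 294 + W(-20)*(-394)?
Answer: 17236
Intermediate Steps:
W(B) = -3 + 2*B (W(B) = (-3 + 2*B)*1 = -3 + 2*B)
294 + W(-20)*(-394) = 294 + (-3 + 2*(-20))*(-394) = 294 + (-3 - 40)*(-394) = 294 - 43*(-394) = 294 + 16942 = 17236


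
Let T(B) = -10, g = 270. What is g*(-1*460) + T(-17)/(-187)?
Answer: -23225390/187 ≈ -1.2420e+5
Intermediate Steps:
g*(-1*460) + T(-17)/(-187) = 270*(-1*460) - 10/(-187) = 270*(-460) - 10*(-1/187) = -124200 + 10/187 = -23225390/187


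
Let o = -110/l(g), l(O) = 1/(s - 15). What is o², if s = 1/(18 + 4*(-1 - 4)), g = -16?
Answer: 2907025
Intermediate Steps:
s = -½ (s = 1/(18 + 4*(-5)) = 1/(18 - 20) = 1/(-2) = -½ ≈ -0.50000)
l(O) = -2/31 (l(O) = 1/(-½ - 15) = 1/(-31/2) = -2/31)
o = 1705 (o = -110/(-2/31) = -110*(-31/2) = 1705)
o² = 1705² = 2907025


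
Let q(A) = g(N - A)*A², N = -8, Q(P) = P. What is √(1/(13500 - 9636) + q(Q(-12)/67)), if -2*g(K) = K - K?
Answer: √966/1932 ≈ 0.016087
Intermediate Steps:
g(K) = 0 (g(K) = -(K - K)/2 = -½*0 = 0)
q(A) = 0 (q(A) = 0*A² = 0)
√(1/(13500 - 9636) + q(Q(-12)/67)) = √(1/(13500 - 9636) + 0) = √(1/3864 + 0) = √(1/3864) = √966/1932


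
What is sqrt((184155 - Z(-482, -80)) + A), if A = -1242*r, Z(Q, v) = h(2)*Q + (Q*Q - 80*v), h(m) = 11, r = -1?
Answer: 5*I*sqrt(1921) ≈ 219.15*I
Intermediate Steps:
Z(Q, v) = Q**2 - 80*v + 11*Q (Z(Q, v) = 11*Q + (Q*Q - 80*v) = 11*Q + (Q**2 - 80*v) = Q**2 - 80*v + 11*Q)
A = 1242 (A = -1242*(-1) = 1242)
sqrt((184155 - Z(-482, -80)) + A) = sqrt((184155 - ((-482)**2 - 80*(-80) + 11*(-482))) + 1242) = sqrt((184155 - (232324 + 6400 - 5302)) + 1242) = sqrt((184155 - 1*233422) + 1242) = sqrt((184155 - 233422) + 1242) = sqrt(-49267 + 1242) = sqrt(-48025) = 5*I*sqrt(1921)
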